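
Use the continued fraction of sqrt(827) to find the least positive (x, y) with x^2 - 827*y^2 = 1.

First expand sqrt(827) as a continued fraction. With x_i = (sqrt(827) + m_i)/d_i and (m_0, d_0) = (0, 1): a_0 = floor(sqrt(827)) = 28, since 28^2 = 784 <= 827 < 841 = 29^2.
Iterate m_{i+1} = d_i*a_i - m_i, d_{i+1} = (827 - m_{i+1}^2)/d_i, a_{i+1} = floor((a_0 + m_{i+1})/d_{i+1}):
  m_1 = 1*28 - 0 = 28, d_1 = (827 - 28^2)/1 = 43/1 = 43, a_1 = floor((28 + 28)/43) = 1.
  m_2 = 43*1 - 28 = 15, d_2 = (827 - 15^2)/43 = 602/43 = 14, a_2 = floor((28 + 15)/14) = 3.
  m_3 = 14*3 - 15 = 27, d_3 = (827 - 27^2)/14 = 98/14 = 7, a_3 = floor((28 + 27)/7) = 7.
  m_4 = 7*7 - 27 = 22, d_4 = (827 - 22^2)/7 = 343/7 = 49, a_4 = floor((28 + 22)/49) = 1.
  m_5 = 49*1 - 22 = 27, d_5 = (827 - 27^2)/49 = 98/49 = 2, a_5 = floor((28 + 27)/2) = 27.
  m_6 = 2*27 - 27 = 27, d_6 = (827 - 27^2)/2 = 98/2 = 49, a_6 = floor((28 + 27)/49) = 1.
  m_7 = 49*1 - 27 = 22, d_7 = (827 - 22^2)/49 = 343/49 = 7, a_7 = floor((28 + 22)/7) = 7.
  m_8 = 7*7 - 22 = 27, d_8 = (827 - 27^2)/7 = 98/7 = 14, a_8 = floor((28 + 27)/14) = 3.
  m_9 = 14*3 - 27 = 15, d_9 = (827 - 15^2)/14 = 602/14 = 43, a_9 = floor((28 + 15)/43) = 1.
  m_10 = 43*1 - 15 = 28, d_10 = (827 - 28^2)/43 = 43/43 = 1, a_10 = floor((28 + 28)/1) = 56.
  m_11 = 1*56 - 28 = 28, d_11 = (827 - 28^2)/1 = 43/1 = 43: (m_11, d_11) = (m_1, d_1) = (28, 43), so from here the quotients repeat a_1, ..., a_10; the period length is 10.
So sqrt(827) = [28; (1, 3, 7, 1, 27, 1, 7, 3, 1, 56)] with period length k = 10.
k is even, so the fundamental solution of x^2 - 827y^2 = 1 is (p_{k-1}, q_{k-1}) = (p_9, q_9); compute convergents through index 9.
Convergents (p_i = a_i*p_{i-1} + p_{i-2}, q_i = a_i*q_{i-1} + q_{i-2} with p_{-2}=0, p_{-1}=1, q_{-2}=1, q_{-1}=0):
  i=0: a_0=28, p_0 = 28*1 + 0 = 28, q_0 = 28*0 + 1 = 1.
  i=1: a_1=1, p_1 = 1*28 + 1 = 29, q_1 = 1*1 + 0 = 1.
  i=2: a_2=3, p_2 = 3*29 + 28 = 115, q_2 = 3*1 + 1 = 4.
  i=3: a_3=7, p_3 = 7*115 + 29 = 834, q_3 = 7*4 + 1 = 29.
  i=4: a_4=1, p_4 = 1*834 + 115 = 949, q_4 = 1*29 + 4 = 33.
  i=5: a_5=27, p_5 = 27*949 + 834 = 26457, q_5 = 27*33 + 29 = 920.
  i=6: a_6=1, p_6 = 1*26457 + 949 = 27406, q_6 = 1*920 + 33 = 953.
  i=7: a_7=7, p_7 = 7*27406 + 26457 = 218299, q_7 = 7*953 + 920 = 7591.
  i=8: a_8=3, p_8 = 3*218299 + 27406 = 682303, q_8 = 3*7591 + 953 = 23726.
  i=9: a_9=1, p_9 = 1*682303 + 218299 = 900602, q_9 = 1*23726 + 7591 = 31317.
Check: 900602^2 - 827*31317^2 = 811083962404 - 811083962403 = 1, so (x, y) = (900602, 31317) solves the equation, and by the theorem it is the least positive solution.

(x, y) = (900602, 31317)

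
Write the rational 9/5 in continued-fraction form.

Run the Euclidean algorithm on 9 and 5; the successive quotients are the partial quotients a_0, a_1, ... (each step inverts the fractional part left over by the previous one):
  9 = 1*5 + 4, so a_0 = 1.
  5 = 1*4 + 1, so a_1 = 1.
  4 = 4*1 + 0, so a_2 = 4.
The remainder reaches 0 after 3 divisions, so the expansion has 3 partial quotients, read off in order.

[1; 1, 4]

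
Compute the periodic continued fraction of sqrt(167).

[12; (1, 11, 1, 24)]

Write x_i = (sqrt(167) + m_i)/d_i with (m_0, d_0) = (0, 1). a_0 = floor(sqrt(167)) = 12, since 12^2 = 144 <= 167 < 169 = 13^2.
Iterate m_{i+1} = d_i*a_i - m_i, d_{i+1} = (167 - m_{i+1}^2)/d_i, a_{i+1} = floor((a_0 + m_{i+1})/d_{i+1}):
  m_1 = 1*12 - 0 = 12, d_1 = (167 - 12^2)/1 = 23/1 = 23, a_1 = floor((12 + 12)/23) = 1.
  m_2 = 23*1 - 12 = 11, d_2 = (167 - 11^2)/23 = 46/23 = 2, a_2 = floor((12 + 11)/2) = 11.
  m_3 = 2*11 - 11 = 11, d_3 = (167 - 11^2)/2 = 46/2 = 23, a_3 = floor((12 + 11)/23) = 1.
  m_4 = 23*1 - 11 = 12, d_4 = (167 - 12^2)/23 = 23/23 = 1, a_4 = floor((12 + 12)/1) = 24.
  m_5 = 1*24 - 12 = 12, d_5 = (167 - 12^2)/1 = 23/1 = 23: (m_5, d_5) = (m_1, d_1) = (12, 23), so from here the quotients repeat a_1, ..., a_4; the period length is 4.
Hence the expansion of sqrt(167) is a_0 = 12 followed by the repeating block 1, 11, 1, 24 (period 4).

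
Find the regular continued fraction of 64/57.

Run the Euclidean algorithm on 64 and 57; the successive quotients are the partial quotients a_0, a_1, ... (each step inverts the fractional part left over by the previous one):
  64 = 1*57 + 7, so a_0 = 1.
  57 = 8*7 + 1, so a_1 = 8.
  7 = 7*1 + 0, so a_2 = 7.
The remainder reaches 0 after 3 divisions, so the expansion has 3 partial quotients, read off in order.

[1; 8, 7]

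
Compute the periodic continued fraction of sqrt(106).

Write x_i = (sqrt(106) + m_i)/d_i with (m_0, d_0) = (0, 1). a_0 = floor(sqrt(106)) = 10, since 10^2 = 100 <= 106 < 121 = 11^2.
Iterate m_{i+1} = d_i*a_i - m_i, d_{i+1} = (106 - m_{i+1}^2)/d_i, a_{i+1} = floor((a_0 + m_{i+1})/d_{i+1}):
  m_1 = 1*10 - 0 = 10, d_1 = (106 - 10^2)/1 = 6/1 = 6, a_1 = floor((10 + 10)/6) = 3.
  m_2 = 6*3 - 10 = 8, d_2 = (106 - 8^2)/6 = 42/6 = 7, a_2 = floor((10 + 8)/7) = 2.
  m_3 = 7*2 - 8 = 6, d_3 = (106 - 6^2)/7 = 70/7 = 10, a_3 = floor((10 + 6)/10) = 1.
  m_4 = 10*1 - 6 = 4, d_4 = (106 - 4^2)/10 = 90/10 = 9, a_4 = floor((10 + 4)/9) = 1.
  m_5 = 9*1 - 4 = 5, d_5 = (106 - 5^2)/9 = 81/9 = 9, a_5 = floor((10 + 5)/9) = 1.
  m_6 = 9*1 - 5 = 4, d_6 = (106 - 4^2)/9 = 90/9 = 10, a_6 = floor((10 + 4)/10) = 1.
  m_7 = 10*1 - 4 = 6, d_7 = (106 - 6^2)/10 = 70/10 = 7, a_7 = floor((10 + 6)/7) = 2.
  m_8 = 7*2 - 6 = 8, d_8 = (106 - 8^2)/7 = 42/7 = 6, a_8 = floor((10 + 8)/6) = 3.
  m_9 = 6*3 - 8 = 10, d_9 = (106 - 10^2)/6 = 6/6 = 1, a_9 = floor((10 + 10)/1) = 20.
  m_10 = 1*20 - 10 = 10, d_10 = (106 - 10^2)/1 = 6/1 = 6: (m_10, d_10) = (m_1, d_1) = (10, 6), so from here the quotients repeat a_1, ..., a_9; the period length is 9.
Hence the expansion of sqrt(106) is a_0 = 10 followed by the repeating block 3, 2, 1, 1, 1, 1, 2, 3, 20 (period 9).

[10; (3, 2, 1, 1, 1, 1, 2, 3, 20)]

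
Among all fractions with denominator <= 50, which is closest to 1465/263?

39/7

Expand x = 1465/263 as a continued fraction with the Euclidean algorithm:
  1465 = 5*263 + 150, so a_0 = 5.
  263 = 1*150 + 113, so a_1 = 1.
  150 = 1*113 + 37, so a_2 = 1.
  113 = 3*37 + 2, so a_3 = 3.
  37 = 18*2 + 1, so a_4 = 18.
  2 = 2*1 + 0, so a_5 = 2.
so x = [5; 1, 1, 3, 18, 2].
Convergents (p_i = a_i*p_{i-1} + p_{i-2}, q_i = a_i*q_{i-1} + q_{i-2} with p_{-2}=0, p_{-1}=1, q_{-2}=1, q_{-1}=0), until the denominator exceeds 50:
  i=0: a_0=5, p_0 = 5*1 + 0 = 5, q_0 = 5*0 + 1 = 1.
  i=1: a_1=1, p_1 = 1*5 + 1 = 6, q_1 = 1*1 + 0 = 1.
  i=2: a_2=1, p_2 = 1*6 + 5 = 11, q_2 = 1*1 + 1 = 2.
  i=3: a_3=3, p_3 = 3*11 + 6 = 39, q_3 = 3*2 + 1 = 7.
  i=4: a_4=18, p_4 = 18*39 + 11 = 713, q_4 = 18*7 + 2 = 128.
q_4 = 128 > 50, so the last convergent with denominator <= 50 is p_3/q_3 = 39/7.
The closest fraction with denominator <= 50 is either p_3/q_3 or the intermediate fraction (k*p_3 + p_2)/(k*q_3 + q_2) with the largest k >= 1 whose denominator stays <= 50; these approach x as k grows, and every other convergent or intermediate fraction in range is farther away.
Largest k: floor((50 - q_2)/q_3) = floor((50 - 2)/7) = 6.
That gives (6*39 + 11)/(6*7 + 2) = 245/44.
Compare the errors: |x - 39/7| = |1465*7 - 39*263|/(263*7) = 2/1841, and |x - 245/44| = |1465*44 - 245*263|/(263*44) = 25/11572.
Cross-multiplying, 2*11572 = 23144 < 46025 = 25*1841, so 2/1841 is smaller: the convergent 39/7 is closer to x than 245/44.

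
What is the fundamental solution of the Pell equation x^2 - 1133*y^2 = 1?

(x, y) = (514999, 15300)

First expand sqrt(1133) as a continued fraction. With x_i = (sqrt(1133) + m_i)/d_i and (m_0, d_0) = (0, 1): a_0 = floor(sqrt(1133)) = 33, since 33^2 = 1089 <= 1133 < 1156 = 34^2.
Iterate m_{i+1} = d_i*a_i - m_i, d_{i+1} = (1133 - m_{i+1}^2)/d_i, a_{i+1} = floor((a_0 + m_{i+1})/d_{i+1}):
  m_1 = 1*33 - 0 = 33, d_1 = (1133 - 33^2)/1 = 44/1 = 44, a_1 = floor((33 + 33)/44) = 1.
  m_2 = 44*1 - 33 = 11, d_2 = (1133 - 11^2)/44 = 1012/44 = 23, a_2 = floor((33 + 11)/23) = 1.
  m_3 = 23*1 - 11 = 12, d_3 = (1133 - 12^2)/23 = 989/23 = 43, a_3 = floor((33 + 12)/43) = 1.
  m_4 = 43*1 - 12 = 31, d_4 = (1133 - 31^2)/43 = 172/43 = 4, a_4 = floor((33 + 31)/4) = 16.
  m_5 = 4*16 - 31 = 33, d_5 = (1133 - 33^2)/4 = 44/4 = 11, a_5 = floor((33 + 33)/11) = 6.
  m_6 = 11*6 - 33 = 33, d_6 = (1133 - 33^2)/11 = 44/11 = 4, a_6 = floor((33 + 33)/4) = 16.
  m_7 = 4*16 - 33 = 31, d_7 = (1133 - 31^2)/4 = 172/4 = 43, a_7 = floor((33 + 31)/43) = 1.
  m_8 = 43*1 - 31 = 12, d_8 = (1133 - 12^2)/43 = 989/43 = 23, a_8 = floor((33 + 12)/23) = 1.
  m_9 = 23*1 - 12 = 11, d_9 = (1133 - 11^2)/23 = 1012/23 = 44, a_9 = floor((33 + 11)/44) = 1.
  m_10 = 44*1 - 11 = 33, d_10 = (1133 - 33^2)/44 = 44/44 = 1, a_10 = floor((33 + 33)/1) = 66.
  m_11 = 1*66 - 33 = 33, d_11 = (1133 - 33^2)/1 = 44/1 = 44: (m_11, d_11) = (m_1, d_1) = (33, 44), so from here the quotients repeat a_1, ..., a_10; the period length is 10.
So sqrt(1133) = [33; (1, 1, 1, 16, 6, 16, 1, 1, 1, 66)] with period length k = 10.
k is even, so the fundamental solution of x^2 - 1133y^2 = 1 is (p_{k-1}, q_{k-1}) = (p_9, q_9); compute convergents through index 9.
Convergents (p_i = a_i*p_{i-1} + p_{i-2}, q_i = a_i*q_{i-1} + q_{i-2} with p_{-2}=0, p_{-1}=1, q_{-2}=1, q_{-1}=0):
  i=0: a_0=33, p_0 = 33*1 + 0 = 33, q_0 = 33*0 + 1 = 1.
  i=1: a_1=1, p_1 = 1*33 + 1 = 34, q_1 = 1*1 + 0 = 1.
  i=2: a_2=1, p_2 = 1*34 + 33 = 67, q_2 = 1*1 + 1 = 2.
  i=3: a_3=1, p_3 = 1*67 + 34 = 101, q_3 = 1*2 + 1 = 3.
  i=4: a_4=16, p_4 = 16*101 + 67 = 1683, q_4 = 16*3 + 2 = 50.
  i=5: a_5=6, p_5 = 6*1683 + 101 = 10199, q_5 = 6*50 + 3 = 303.
  i=6: a_6=16, p_6 = 16*10199 + 1683 = 164867, q_6 = 16*303 + 50 = 4898.
  i=7: a_7=1, p_7 = 1*164867 + 10199 = 175066, q_7 = 1*4898 + 303 = 5201.
  i=8: a_8=1, p_8 = 1*175066 + 164867 = 339933, q_8 = 1*5201 + 4898 = 10099.
  i=9: a_9=1, p_9 = 1*339933 + 175066 = 514999, q_9 = 1*10099 + 5201 = 15300.
Check: 514999^2 - 1133*15300^2 = 265223970001 - 265223970000 = 1, so (x, y) = (514999, 15300) solves the equation, and by the theorem it is the least positive solution.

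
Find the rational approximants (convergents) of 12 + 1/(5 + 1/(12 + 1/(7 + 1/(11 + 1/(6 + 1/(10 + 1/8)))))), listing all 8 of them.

Using the convergent recurrence p_i = a_i*p_{i-1} + p_{i-2}, q_i = a_i*q_{i-1} + q_{i-2} with p_{-2}=0, p_{-1}=1, q_{-2}=1, q_{-1}=0:
  i=0: a_0=12, p_0 = 12*1 + 0 = 12, q_0 = 12*0 + 1 = 1.
  i=1: a_1=5, p_1 = 5*12 + 1 = 61, q_1 = 5*1 + 0 = 5.
  i=2: a_2=12, p_2 = 12*61 + 12 = 744, q_2 = 12*5 + 1 = 61.
  i=3: a_3=7, p_3 = 7*744 + 61 = 5269, q_3 = 7*61 + 5 = 432.
  i=4: a_4=11, p_4 = 11*5269 + 744 = 58703, q_4 = 11*432 + 61 = 4813.
  i=5: a_5=6, p_5 = 6*58703 + 5269 = 357487, q_5 = 6*4813 + 432 = 29310.
  i=6: a_6=10, p_6 = 10*357487 + 58703 = 3633573, q_6 = 10*29310 + 4813 = 297913.
  i=7: a_7=8, p_7 = 8*3633573 + 357487 = 29426071, q_7 = 8*297913 + 29310 = 2412614.

12/1, 61/5, 744/61, 5269/432, 58703/4813, 357487/29310, 3633573/297913, 29426071/2412614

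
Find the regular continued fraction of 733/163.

Run the Euclidean algorithm on 733 and 163; the successive quotients are the partial quotients a_0, a_1, ... (each step inverts the fractional part left over by the previous one):
  733 = 4*163 + 81, so a_0 = 4.
  163 = 2*81 + 1, so a_1 = 2.
  81 = 81*1 + 0, so a_2 = 81.
The remainder reaches 0 after 3 divisions, so the expansion has 3 partial quotients, read off in order.

[4; 2, 81]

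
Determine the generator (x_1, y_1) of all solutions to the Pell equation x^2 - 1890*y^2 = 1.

First expand sqrt(1890) as a continued fraction. With x_i = (sqrt(1890) + m_i)/d_i and (m_0, d_0) = (0, 1): a_0 = floor(sqrt(1890)) = 43, since 43^2 = 1849 <= 1890 < 1936 = 44^2.
Iterate m_{i+1} = d_i*a_i - m_i, d_{i+1} = (1890 - m_{i+1}^2)/d_i, a_{i+1} = floor((a_0 + m_{i+1})/d_{i+1}):
  m_1 = 1*43 - 0 = 43, d_1 = (1890 - 43^2)/1 = 41/1 = 41, a_1 = floor((43 + 43)/41) = 2.
  m_2 = 41*2 - 43 = 39, d_2 = (1890 - 39^2)/41 = 369/41 = 9, a_2 = floor((43 + 39)/9) = 9.
  m_3 = 9*9 - 39 = 42, d_3 = (1890 - 42^2)/9 = 126/9 = 14, a_3 = floor((43 + 42)/14) = 6.
  m_4 = 14*6 - 42 = 42, d_4 = (1890 - 42^2)/14 = 126/14 = 9, a_4 = floor((43 + 42)/9) = 9.
  m_5 = 9*9 - 42 = 39, d_5 = (1890 - 39^2)/9 = 369/9 = 41, a_5 = floor((43 + 39)/41) = 2.
  m_6 = 41*2 - 39 = 43, d_6 = (1890 - 43^2)/41 = 41/41 = 1, a_6 = floor((43 + 43)/1) = 86.
  m_7 = 1*86 - 43 = 43, d_7 = (1890 - 43^2)/1 = 41/1 = 41: (m_7, d_7) = (m_1, d_1) = (43, 41), so from here the quotients repeat a_1, ..., a_6; the period length is 6.
So sqrt(1890) = [43; (2, 9, 6, 9, 2, 86)] with period length k = 6.
k is even, so the fundamental solution of x^2 - 1890y^2 = 1 is (p_{k-1}, q_{k-1}) = (p_5, q_5); compute convergents through index 5.
Convergents (p_i = a_i*p_{i-1} + p_{i-2}, q_i = a_i*q_{i-1} + q_{i-2} with p_{-2}=0, p_{-1}=1, q_{-2}=1, q_{-1}=0):
  i=0: a_0=43, p_0 = 43*1 + 0 = 43, q_0 = 43*0 + 1 = 1.
  i=1: a_1=2, p_1 = 2*43 + 1 = 87, q_1 = 2*1 + 0 = 2.
  i=2: a_2=9, p_2 = 9*87 + 43 = 826, q_2 = 9*2 + 1 = 19.
  i=3: a_3=6, p_3 = 6*826 + 87 = 5043, q_3 = 6*19 + 2 = 116.
  i=4: a_4=9, p_4 = 9*5043 + 826 = 46213, q_4 = 9*116 + 19 = 1063.
  i=5: a_5=2, p_5 = 2*46213 + 5043 = 97469, q_5 = 2*1063 + 116 = 2242.
Check: 97469^2 - 1890*2242^2 = 9500205961 - 9500205960 = 1, so (x, y) = (97469, 2242) solves the equation, and by the theorem it is the least positive solution.

(x, y) = (97469, 2242)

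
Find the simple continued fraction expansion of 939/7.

[134; 7]

Run the Euclidean algorithm on 939 and 7; the successive quotients are the partial quotients a_0, a_1, ... (each step inverts the fractional part left over by the previous one):
  939 = 134*7 + 1, so a_0 = 134.
  7 = 7*1 + 0, so a_1 = 7.
The remainder reaches 0 after 2 divisions, so the expansion has 2 partial quotients, read off in order.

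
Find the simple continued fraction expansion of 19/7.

Run the Euclidean algorithm on 19 and 7; the successive quotients are the partial quotients a_0, a_1, ... (each step inverts the fractional part left over by the previous one):
  19 = 2*7 + 5, so a_0 = 2.
  7 = 1*5 + 2, so a_1 = 1.
  5 = 2*2 + 1, so a_2 = 2.
  2 = 2*1 + 0, so a_3 = 2.
The remainder reaches 0 after 4 divisions, so the expansion has 4 partial quotients, read off in order.

[2; 1, 2, 2]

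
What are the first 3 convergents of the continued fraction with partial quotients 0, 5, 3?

Using the convergent recurrence p_i = a_i*p_{i-1} + p_{i-2}, q_i = a_i*q_{i-1} + q_{i-2} with p_{-2}=0, p_{-1}=1, q_{-2}=1, q_{-1}=0:
  i=0: a_0=0, p_0 = 0*1 + 0 = 0, q_0 = 0*0 + 1 = 1.
  i=1: a_1=5, p_1 = 5*0 + 1 = 1, q_1 = 5*1 + 0 = 5.
  i=2: a_2=3, p_2 = 3*1 + 0 = 3, q_2 = 3*5 + 1 = 16.

0/1, 1/5, 3/16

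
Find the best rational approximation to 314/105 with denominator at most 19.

3/1

Expand x = 314/105 as a continued fraction with the Euclidean algorithm:
  314 = 2*105 + 104, so a_0 = 2.
  105 = 1*104 + 1, so a_1 = 1.
  104 = 104*1 + 0, so a_2 = 104.
so x = [2; 1, 104].
Convergents (p_i = a_i*p_{i-1} + p_{i-2}, q_i = a_i*q_{i-1} + q_{i-2} with p_{-2}=0, p_{-1}=1, q_{-2}=1, q_{-1}=0), until the denominator exceeds 19:
  i=0: a_0=2, p_0 = 2*1 + 0 = 2, q_0 = 2*0 + 1 = 1.
  i=1: a_1=1, p_1 = 1*2 + 1 = 3, q_1 = 1*1 + 0 = 1.
  i=2: a_2=104, p_2 = 104*3 + 2 = 314, q_2 = 104*1 + 1 = 105.
q_2 = 105 > 19, so the last convergent with denominator <= 19 is p_1/q_1 = 3/1.
The closest fraction with denominator <= 19 is either p_1/q_1 or the intermediate fraction (k*p_1 + p_0)/(k*q_1 + q_0) with the largest k >= 1 whose denominator stays <= 19; these approach x as k grows, and every other convergent or intermediate fraction in range is farther away.
Largest k: floor((19 - q_0)/q_1) = floor((19 - 1)/1) = 18.
That gives (18*3 + 2)/(18*1 + 1) = 56/19.
Compare the errors: |x - 3/1| = |314*1 - 3*105|/(105*1) = 1/105, and |x - 56/19| = |314*19 - 56*105|/(105*19) = 86/1995.
Cross-multiplying, 1*1995 = 1995 < 9030 = 86*105, so 1/105 is smaller: the convergent 3/1 is closer to x than 56/19.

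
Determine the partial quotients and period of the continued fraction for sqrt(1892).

[43; (2, 86)]

Write x_i = (sqrt(1892) + m_i)/d_i with (m_0, d_0) = (0, 1). a_0 = floor(sqrt(1892)) = 43, since 43^2 = 1849 <= 1892 < 1936 = 44^2.
Iterate m_{i+1} = d_i*a_i - m_i, d_{i+1} = (1892 - m_{i+1}^2)/d_i, a_{i+1} = floor((a_0 + m_{i+1})/d_{i+1}):
  m_1 = 1*43 - 0 = 43, d_1 = (1892 - 43^2)/1 = 43/1 = 43, a_1 = floor((43 + 43)/43) = 2.
  m_2 = 43*2 - 43 = 43, d_2 = (1892 - 43^2)/43 = 43/43 = 1, a_2 = floor((43 + 43)/1) = 86.
  m_3 = 1*86 - 43 = 43, d_3 = (1892 - 43^2)/1 = 43/1 = 43: (m_3, d_3) = (m_1, d_1) = (43, 43), so from here the quotients repeat a_1, a_2; the period length is 2.
Hence the expansion of sqrt(1892) is a_0 = 43 followed by the repeating block 2, 86 (period 2).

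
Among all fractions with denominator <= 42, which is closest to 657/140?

Expand x = 657/140 as a continued fraction with the Euclidean algorithm:
  657 = 4*140 + 97, so a_0 = 4.
  140 = 1*97 + 43, so a_1 = 1.
  97 = 2*43 + 11, so a_2 = 2.
  43 = 3*11 + 10, so a_3 = 3.
  11 = 1*10 + 1, so a_4 = 1.
  10 = 10*1 + 0, so a_5 = 10.
so x = [4; 1, 2, 3, 1, 10].
Convergents (p_i = a_i*p_{i-1} + p_{i-2}, q_i = a_i*q_{i-1} + q_{i-2} with p_{-2}=0, p_{-1}=1, q_{-2}=1, q_{-1}=0), until the denominator exceeds 42:
  i=0: a_0=4, p_0 = 4*1 + 0 = 4, q_0 = 4*0 + 1 = 1.
  i=1: a_1=1, p_1 = 1*4 + 1 = 5, q_1 = 1*1 + 0 = 1.
  i=2: a_2=2, p_2 = 2*5 + 4 = 14, q_2 = 2*1 + 1 = 3.
  i=3: a_3=3, p_3 = 3*14 + 5 = 47, q_3 = 3*3 + 1 = 10.
  i=4: a_4=1, p_4 = 1*47 + 14 = 61, q_4 = 1*10 + 3 = 13.
  i=5: a_5=10, p_5 = 10*61 + 47 = 657, q_5 = 10*13 + 10 = 140.
q_5 = 140 > 42, so the last convergent with denominator <= 42 is p_4/q_4 = 61/13.
The closest fraction with denominator <= 42 is either p_4/q_4 or the intermediate fraction (k*p_4 + p_3)/(k*q_4 + q_3) with the largest k >= 1 whose denominator stays <= 42; these approach x as k grows, and every other convergent or intermediate fraction in range is farther away.
Largest k: floor((42 - q_3)/q_4) = floor((42 - 10)/13) = 2.
That gives (2*61 + 47)/(2*13 + 10) = 169/36.
Compare the errors: |x - 61/13| = |657*13 - 61*140|/(140*13) = 1/1820, and |x - 169/36| = |657*36 - 169*140|/(140*36) = 8/5040.
Cross-multiplying, 1*5040 = 5040 < 14560 = 8*1820, so 1/1820 is smaller: the convergent 61/13 is closer to x than 169/36.

61/13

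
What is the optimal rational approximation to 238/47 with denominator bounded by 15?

76/15

Expand x = 238/47 as a continued fraction with the Euclidean algorithm:
  238 = 5*47 + 3, so a_0 = 5.
  47 = 15*3 + 2, so a_1 = 15.
  3 = 1*2 + 1, so a_2 = 1.
  2 = 2*1 + 0, so a_3 = 2.
so x = [5; 15, 1, 2].
Convergents (p_i = a_i*p_{i-1} + p_{i-2}, q_i = a_i*q_{i-1} + q_{i-2} with p_{-2}=0, p_{-1}=1, q_{-2}=1, q_{-1}=0), until the denominator exceeds 15:
  i=0: a_0=5, p_0 = 5*1 + 0 = 5, q_0 = 5*0 + 1 = 1.
  i=1: a_1=15, p_1 = 15*5 + 1 = 76, q_1 = 15*1 + 0 = 15.
  i=2: a_2=1, p_2 = 1*76 + 5 = 81, q_2 = 1*15 + 1 = 16.
q_2 = 16 > 15, so the last convergent with denominator <= 15 is p_1/q_1 = 76/15.
The closest fraction with denominator <= 15 is either p_1/q_1 or the intermediate fraction (k*p_1 + p_0)/(k*q_1 + q_0) with the largest k >= 1 whose denominator stays <= 15; these approach x as k grows, and every other convergent or intermediate fraction in range is farther away.
Largest k: floor((15 - q_0)/q_1) = floor((15 - 1)/15) = 0.
Since k = 0, no intermediate fraction beyond p_1/q_1 has denominator <= 15, so the convergent 76/15 is the closest (its error is |238*15 - 76*47|/(47*15) = 2/705).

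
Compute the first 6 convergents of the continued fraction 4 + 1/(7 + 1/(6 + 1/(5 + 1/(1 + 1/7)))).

Using the convergent recurrence p_i = a_i*p_{i-1} + p_{i-2}, q_i = a_i*q_{i-1} + q_{i-2} with p_{-2}=0, p_{-1}=1, q_{-2}=1, q_{-1}=0:
  i=0: a_0=4, p_0 = 4*1 + 0 = 4, q_0 = 4*0 + 1 = 1.
  i=1: a_1=7, p_1 = 7*4 + 1 = 29, q_1 = 7*1 + 0 = 7.
  i=2: a_2=6, p_2 = 6*29 + 4 = 178, q_2 = 6*7 + 1 = 43.
  i=3: a_3=5, p_3 = 5*178 + 29 = 919, q_3 = 5*43 + 7 = 222.
  i=4: a_4=1, p_4 = 1*919 + 178 = 1097, q_4 = 1*222 + 43 = 265.
  i=5: a_5=7, p_5 = 7*1097 + 919 = 8598, q_5 = 7*265 + 222 = 2077.

4/1, 29/7, 178/43, 919/222, 1097/265, 8598/2077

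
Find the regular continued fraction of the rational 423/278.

[1; 1, 1, 11, 12]

Run the Euclidean algorithm on 423 and 278; the successive quotients are the partial quotients a_0, a_1, ... (each step inverts the fractional part left over by the previous one):
  423 = 1*278 + 145, so a_0 = 1.
  278 = 1*145 + 133, so a_1 = 1.
  145 = 1*133 + 12, so a_2 = 1.
  133 = 11*12 + 1, so a_3 = 11.
  12 = 12*1 + 0, so a_4 = 12.
The remainder reaches 0 after 5 divisions, so the expansion has 5 partial quotients, read off in order.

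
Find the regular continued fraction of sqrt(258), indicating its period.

Write x_i = (sqrt(258) + m_i)/d_i with (m_0, d_0) = (0, 1). a_0 = floor(sqrt(258)) = 16, since 16^2 = 256 <= 258 < 289 = 17^2.
Iterate m_{i+1} = d_i*a_i - m_i, d_{i+1} = (258 - m_{i+1}^2)/d_i, a_{i+1} = floor((a_0 + m_{i+1})/d_{i+1}):
  m_1 = 1*16 - 0 = 16, d_1 = (258 - 16^2)/1 = 2/1 = 2, a_1 = floor((16 + 16)/2) = 16.
  m_2 = 2*16 - 16 = 16, d_2 = (258 - 16^2)/2 = 2/2 = 1, a_2 = floor((16 + 16)/1) = 32.
  m_3 = 1*32 - 16 = 16, d_3 = (258 - 16^2)/1 = 2/1 = 2: (m_3, d_3) = (m_1, d_1) = (16, 2), so from here the quotients repeat a_1, a_2; the period length is 2.
Hence the expansion of sqrt(258) is a_0 = 16 followed by the repeating block 16, 32 (period 2).

[16; (16, 32)]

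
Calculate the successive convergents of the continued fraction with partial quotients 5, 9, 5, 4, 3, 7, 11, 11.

Using the convergent recurrence p_i = a_i*p_{i-1} + p_{i-2}, q_i = a_i*q_{i-1} + q_{i-2} with p_{-2}=0, p_{-1}=1, q_{-2}=1, q_{-1}=0:
  i=0: a_0=5, p_0 = 5*1 + 0 = 5, q_0 = 5*0 + 1 = 1.
  i=1: a_1=9, p_1 = 9*5 + 1 = 46, q_1 = 9*1 + 0 = 9.
  i=2: a_2=5, p_2 = 5*46 + 5 = 235, q_2 = 5*9 + 1 = 46.
  i=3: a_3=4, p_3 = 4*235 + 46 = 986, q_3 = 4*46 + 9 = 193.
  i=4: a_4=3, p_4 = 3*986 + 235 = 3193, q_4 = 3*193 + 46 = 625.
  i=5: a_5=7, p_5 = 7*3193 + 986 = 23337, q_5 = 7*625 + 193 = 4568.
  i=6: a_6=11, p_6 = 11*23337 + 3193 = 259900, q_6 = 11*4568 + 625 = 50873.
  i=7: a_7=11, p_7 = 11*259900 + 23337 = 2882237, q_7 = 11*50873 + 4568 = 564171.

5/1, 46/9, 235/46, 986/193, 3193/625, 23337/4568, 259900/50873, 2882237/564171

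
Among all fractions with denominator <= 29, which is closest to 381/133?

Expand x = 381/133 as a continued fraction with the Euclidean algorithm:
  381 = 2*133 + 115, so a_0 = 2.
  133 = 1*115 + 18, so a_1 = 1.
  115 = 6*18 + 7, so a_2 = 6.
  18 = 2*7 + 4, so a_3 = 2.
  7 = 1*4 + 3, so a_4 = 1.
  4 = 1*3 + 1, so a_5 = 1.
  3 = 3*1 + 0, so a_6 = 3.
so x = [2; 1, 6, 2, 1, 1, 3].
Convergents (p_i = a_i*p_{i-1} + p_{i-2}, q_i = a_i*q_{i-1} + q_{i-2} with p_{-2}=0, p_{-1}=1, q_{-2}=1, q_{-1}=0), until the denominator exceeds 29:
  i=0: a_0=2, p_0 = 2*1 + 0 = 2, q_0 = 2*0 + 1 = 1.
  i=1: a_1=1, p_1 = 1*2 + 1 = 3, q_1 = 1*1 + 0 = 1.
  i=2: a_2=6, p_2 = 6*3 + 2 = 20, q_2 = 6*1 + 1 = 7.
  i=3: a_3=2, p_3 = 2*20 + 3 = 43, q_3 = 2*7 + 1 = 15.
  i=4: a_4=1, p_4 = 1*43 + 20 = 63, q_4 = 1*15 + 7 = 22.
  i=5: a_5=1, p_5 = 1*63 + 43 = 106, q_5 = 1*22 + 15 = 37.
q_5 = 37 > 29, so the last convergent with denominator <= 29 is p_4/q_4 = 63/22.
The closest fraction with denominator <= 29 is either p_4/q_4 or the intermediate fraction (k*p_4 + p_3)/(k*q_4 + q_3) with the largest k >= 1 whose denominator stays <= 29; these approach x as k grows, and every other convergent or intermediate fraction in range is farther away.
Largest k: floor((29 - q_3)/q_4) = floor((29 - 15)/22) = 0.
Since k = 0, no intermediate fraction beyond p_4/q_4 has denominator <= 29, so the convergent 63/22 is the closest (its error is |381*22 - 63*133|/(133*22) = 3/2926).

63/22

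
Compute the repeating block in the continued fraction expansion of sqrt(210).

[14; (2, 28)]

Write x_i = (sqrt(210) + m_i)/d_i with (m_0, d_0) = (0, 1). a_0 = floor(sqrt(210)) = 14, since 14^2 = 196 <= 210 < 225 = 15^2.
Iterate m_{i+1} = d_i*a_i - m_i, d_{i+1} = (210 - m_{i+1}^2)/d_i, a_{i+1} = floor((a_0 + m_{i+1})/d_{i+1}):
  m_1 = 1*14 - 0 = 14, d_1 = (210 - 14^2)/1 = 14/1 = 14, a_1 = floor((14 + 14)/14) = 2.
  m_2 = 14*2 - 14 = 14, d_2 = (210 - 14^2)/14 = 14/14 = 1, a_2 = floor((14 + 14)/1) = 28.
  m_3 = 1*28 - 14 = 14, d_3 = (210 - 14^2)/1 = 14/1 = 14: (m_3, d_3) = (m_1, d_1) = (14, 14), so from here the quotients repeat a_1, a_2; the period length is 2.
Hence the expansion of sqrt(210) is a_0 = 14 followed by the repeating block 2, 28 (period 2).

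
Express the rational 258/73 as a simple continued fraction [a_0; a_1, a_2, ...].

Run the Euclidean algorithm on 258 and 73; the successive quotients are the partial quotients a_0, a_1, ... (each step inverts the fractional part left over by the previous one):
  258 = 3*73 + 39, so a_0 = 3.
  73 = 1*39 + 34, so a_1 = 1.
  39 = 1*34 + 5, so a_2 = 1.
  34 = 6*5 + 4, so a_3 = 6.
  5 = 1*4 + 1, so a_4 = 1.
  4 = 4*1 + 0, so a_5 = 4.
The remainder reaches 0 after 6 divisions, so the expansion has 6 partial quotients, read off in order.

[3; 1, 1, 6, 1, 4]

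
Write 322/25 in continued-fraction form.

[12; 1, 7, 3]

Run the Euclidean algorithm on 322 and 25; the successive quotients are the partial quotients a_0, a_1, ... (each step inverts the fractional part left over by the previous one):
  322 = 12*25 + 22, so a_0 = 12.
  25 = 1*22 + 3, so a_1 = 1.
  22 = 7*3 + 1, so a_2 = 7.
  3 = 3*1 + 0, so a_3 = 3.
The remainder reaches 0 after 4 divisions, so the expansion has 4 partial quotients, read off in order.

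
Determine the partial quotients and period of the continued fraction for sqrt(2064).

Write x_i = (sqrt(2064) + m_i)/d_i with (m_0, d_0) = (0, 1). a_0 = floor(sqrt(2064)) = 45, since 45^2 = 2025 <= 2064 < 2116 = 46^2.
Iterate m_{i+1} = d_i*a_i - m_i, d_{i+1} = (2064 - m_{i+1}^2)/d_i, a_{i+1} = floor((a_0 + m_{i+1})/d_{i+1}):
  m_1 = 1*45 - 0 = 45, d_1 = (2064 - 45^2)/1 = 39/1 = 39, a_1 = floor((45 + 45)/39) = 2.
  m_2 = 39*2 - 45 = 33, d_2 = (2064 - 33^2)/39 = 975/39 = 25, a_2 = floor((45 + 33)/25) = 3.
  m_3 = 25*3 - 33 = 42, d_3 = (2064 - 42^2)/25 = 300/25 = 12, a_3 = floor((45 + 42)/12) = 7.
  m_4 = 12*7 - 42 = 42, d_4 = (2064 - 42^2)/12 = 300/12 = 25, a_4 = floor((45 + 42)/25) = 3.
  m_5 = 25*3 - 42 = 33, d_5 = (2064 - 33^2)/25 = 975/25 = 39, a_5 = floor((45 + 33)/39) = 2.
  m_6 = 39*2 - 33 = 45, d_6 = (2064 - 45^2)/39 = 39/39 = 1, a_6 = floor((45 + 45)/1) = 90.
  m_7 = 1*90 - 45 = 45, d_7 = (2064 - 45^2)/1 = 39/1 = 39: (m_7, d_7) = (m_1, d_1) = (45, 39), so from here the quotients repeat a_1, ..., a_6; the period length is 6.
Hence the expansion of sqrt(2064) is a_0 = 45 followed by the repeating block 2, 3, 7, 3, 2, 90 (period 6).

[45; (2, 3, 7, 3, 2, 90)]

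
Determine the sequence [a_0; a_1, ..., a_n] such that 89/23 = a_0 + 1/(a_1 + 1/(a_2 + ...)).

Run the Euclidean algorithm on 89 and 23; the successive quotients are the partial quotients a_0, a_1, ... (each step inverts the fractional part left over by the previous one):
  89 = 3*23 + 20, so a_0 = 3.
  23 = 1*20 + 3, so a_1 = 1.
  20 = 6*3 + 2, so a_2 = 6.
  3 = 1*2 + 1, so a_3 = 1.
  2 = 2*1 + 0, so a_4 = 2.
The remainder reaches 0 after 5 divisions, so the expansion has 5 partial quotients, read off in order.

[3; 1, 6, 1, 2]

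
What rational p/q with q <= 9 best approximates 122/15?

65/8

Expand x = 122/15 as a continued fraction with the Euclidean algorithm:
  122 = 8*15 + 2, so a_0 = 8.
  15 = 7*2 + 1, so a_1 = 7.
  2 = 2*1 + 0, so a_2 = 2.
so x = [8; 7, 2].
Convergents (p_i = a_i*p_{i-1} + p_{i-2}, q_i = a_i*q_{i-1} + q_{i-2} with p_{-2}=0, p_{-1}=1, q_{-2}=1, q_{-1}=0), until the denominator exceeds 9:
  i=0: a_0=8, p_0 = 8*1 + 0 = 8, q_0 = 8*0 + 1 = 1.
  i=1: a_1=7, p_1 = 7*8 + 1 = 57, q_1 = 7*1 + 0 = 7.
  i=2: a_2=2, p_2 = 2*57 + 8 = 122, q_2 = 2*7 + 1 = 15.
q_2 = 15 > 9, so the last convergent with denominator <= 9 is p_1/q_1 = 57/7.
The closest fraction with denominator <= 9 is either p_1/q_1 or the intermediate fraction (k*p_1 + p_0)/(k*q_1 + q_0) with the largest k >= 1 whose denominator stays <= 9; these approach x as k grows, and every other convergent or intermediate fraction in range is farther away.
Largest k: floor((9 - q_0)/q_1) = floor((9 - 1)/7) = 1.
That gives (1*57 + 8)/(1*7 + 1) = 65/8.
Compare the errors: |x - 57/7| = |122*7 - 57*15|/(15*7) = 1/105, and |x - 65/8| = |122*8 - 65*15|/(15*8) = 1/120.
Cross-multiplying, 1*105 = 105 < 120 = 1*120, so 1/120 is smaller: the intermediate fraction 65/8 is closer to x than 57/7.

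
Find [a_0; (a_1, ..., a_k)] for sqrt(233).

[15; (3, 1, 3, 1, 1, 1, 1, 3, 1, 3, 30)]

Write x_i = (sqrt(233) + m_i)/d_i with (m_0, d_0) = (0, 1). a_0 = floor(sqrt(233)) = 15, since 15^2 = 225 <= 233 < 256 = 16^2.
Iterate m_{i+1} = d_i*a_i - m_i, d_{i+1} = (233 - m_{i+1}^2)/d_i, a_{i+1} = floor((a_0 + m_{i+1})/d_{i+1}):
  m_1 = 1*15 - 0 = 15, d_1 = (233 - 15^2)/1 = 8/1 = 8, a_1 = floor((15 + 15)/8) = 3.
  m_2 = 8*3 - 15 = 9, d_2 = (233 - 9^2)/8 = 152/8 = 19, a_2 = floor((15 + 9)/19) = 1.
  m_3 = 19*1 - 9 = 10, d_3 = (233 - 10^2)/19 = 133/19 = 7, a_3 = floor((15 + 10)/7) = 3.
  m_4 = 7*3 - 10 = 11, d_4 = (233 - 11^2)/7 = 112/7 = 16, a_4 = floor((15 + 11)/16) = 1.
  m_5 = 16*1 - 11 = 5, d_5 = (233 - 5^2)/16 = 208/16 = 13, a_5 = floor((15 + 5)/13) = 1.
  m_6 = 13*1 - 5 = 8, d_6 = (233 - 8^2)/13 = 169/13 = 13, a_6 = floor((15 + 8)/13) = 1.
  m_7 = 13*1 - 8 = 5, d_7 = (233 - 5^2)/13 = 208/13 = 16, a_7 = floor((15 + 5)/16) = 1.
  m_8 = 16*1 - 5 = 11, d_8 = (233 - 11^2)/16 = 112/16 = 7, a_8 = floor((15 + 11)/7) = 3.
  m_9 = 7*3 - 11 = 10, d_9 = (233 - 10^2)/7 = 133/7 = 19, a_9 = floor((15 + 10)/19) = 1.
  m_10 = 19*1 - 10 = 9, d_10 = (233 - 9^2)/19 = 152/19 = 8, a_10 = floor((15 + 9)/8) = 3.
  m_11 = 8*3 - 9 = 15, d_11 = (233 - 15^2)/8 = 8/8 = 1, a_11 = floor((15 + 15)/1) = 30.
  m_12 = 1*30 - 15 = 15, d_12 = (233 - 15^2)/1 = 8/1 = 8: (m_12, d_12) = (m_1, d_1) = (15, 8), so from here the quotients repeat a_1, ..., a_11; the period length is 11.
Hence the expansion of sqrt(233) is a_0 = 15 followed by the repeating block 3, 1, 3, 1, 1, 1, 1, 3, 1, 3, 30 (period 11).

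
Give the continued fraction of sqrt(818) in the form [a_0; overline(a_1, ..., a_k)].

Write x_i = (sqrt(818) + m_i)/d_i with (m_0, d_0) = (0, 1). a_0 = floor(sqrt(818)) = 28, since 28^2 = 784 <= 818 < 841 = 29^2.
Iterate m_{i+1} = d_i*a_i - m_i, d_{i+1} = (818 - m_{i+1}^2)/d_i, a_{i+1} = floor((a_0 + m_{i+1})/d_{i+1}):
  m_1 = 1*28 - 0 = 28, d_1 = (818 - 28^2)/1 = 34/1 = 34, a_1 = floor((28 + 28)/34) = 1.
  m_2 = 34*1 - 28 = 6, d_2 = (818 - 6^2)/34 = 782/34 = 23, a_2 = floor((28 + 6)/23) = 1.
  m_3 = 23*1 - 6 = 17, d_3 = (818 - 17^2)/23 = 529/23 = 23, a_3 = floor((28 + 17)/23) = 1.
  m_4 = 23*1 - 17 = 6, d_4 = (818 - 6^2)/23 = 782/23 = 34, a_4 = floor((28 + 6)/34) = 1.
  m_5 = 34*1 - 6 = 28, d_5 = (818 - 28^2)/34 = 34/34 = 1, a_5 = floor((28 + 28)/1) = 56.
  m_6 = 1*56 - 28 = 28, d_6 = (818 - 28^2)/1 = 34/1 = 34: (m_6, d_6) = (m_1, d_1) = (28, 34), so from here the quotients repeat a_1, ..., a_5; the period length is 5.
Hence the expansion of sqrt(818) is a_0 = 28 followed by the repeating block 1, 1, 1, 1, 56 (period 5).

[28; overline(1, 1, 1, 1, 56)]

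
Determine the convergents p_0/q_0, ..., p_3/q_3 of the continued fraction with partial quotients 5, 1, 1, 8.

5/1, 6/1, 11/2, 94/17

Using the convergent recurrence p_i = a_i*p_{i-1} + p_{i-2}, q_i = a_i*q_{i-1} + q_{i-2} with p_{-2}=0, p_{-1}=1, q_{-2}=1, q_{-1}=0:
  i=0: a_0=5, p_0 = 5*1 + 0 = 5, q_0 = 5*0 + 1 = 1.
  i=1: a_1=1, p_1 = 1*5 + 1 = 6, q_1 = 1*1 + 0 = 1.
  i=2: a_2=1, p_2 = 1*6 + 5 = 11, q_2 = 1*1 + 1 = 2.
  i=3: a_3=8, p_3 = 8*11 + 6 = 94, q_3 = 8*2 + 1 = 17.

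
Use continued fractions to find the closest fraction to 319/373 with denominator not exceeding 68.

53/62

Expand x = 319/373 as a continued fraction with the Euclidean algorithm:
  319 = 0*373 + 319, so a_0 = 0.
  373 = 1*319 + 54, so a_1 = 1.
  319 = 5*54 + 49, so a_2 = 5.
  54 = 1*49 + 5, so a_3 = 1.
  49 = 9*5 + 4, so a_4 = 9.
  5 = 1*4 + 1, so a_5 = 1.
  4 = 4*1 + 0, so a_6 = 4.
so x = [0; 1, 5, 1, 9, 1, 4].
Convergents (p_i = a_i*p_{i-1} + p_{i-2}, q_i = a_i*q_{i-1} + q_{i-2} with p_{-2}=0, p_{-1}=1, q_{-2}=1, q_{-1}=0), until the denominator exceeds 68:
  i=0: a_0=0, p_0 = 0*1 + 0 = 0, q_0 = 0*0 + 1 = 1.
  i=1: a_1=1, p_1 = 1*0 + 1 = 1, q_1 = 1*1 + 0 = 1.
  i=2: a_2=5, p_2 = 5*1 + 0 = 5, q_2 = 5*1 + 1 = 6.
  i=3: a_3=1, p_3 = 1*5 + 1 = 6, q_3 = 1*6 + 1 = 7.
  i=4: a_4=9, p_4 = 9*6 + 5 = 59, q_4 = 9*7 + 6 = 69.
q_4 = 69 > 68, so the last convergent with denominator <= 68 is p_3/q_3 = 6/7.
The closest fraction with denominator <= 68 is either p_3/q_3 or the intermediate fraction (k*p_3 + p_2)/(k*q_3 + q_2) with the largest k >= 1 whose denominator stays <= 68; these approach x as k grows, and every other convergent or intermediate fraction in range is farther away.
Largest k: floor((68 - q_2)/q_3) = floor((68 - 6)/7) = 8.
That gives (8*6 + 5)/(8*7 + 6) = 53/62.
Compare the errors: |x - 6/7| = |319*7 - 6*373|/(373*7) = 5/2611, and |x - 53/62| = |319*62 - 53*373|/(373*62) = 9/23126.
Cross-multiplying, 9*2611 = 23499 < 115630 = 5*23126, so 9/23126 is smaller: the intermediate fraction 53/62 is closer to x than 6/7.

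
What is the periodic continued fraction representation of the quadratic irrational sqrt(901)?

[30; (60)]

Write x_i = (sqrt(901) + m_i)/d_i with (m_0, d_0) = (0, 1). a_0 = floor(sqrt(901)) = 30, since 30^2 = 900 <= 901 < 961 = 31^2.
Iterate m_{i+1} = d_i*a_i - m_i, d_{i+1} = (901 - m_{i+1}^2)/d_i, a_{i+1} = floor((a_0 + m_{i+1})/d_{i+1}):
  m_1 = 1*30 - 0 = 30, d_1 = (901 - 30^2)/1 = 1/1 = 1, a_1 = floor((30 + 30)/1) = 60.
  m_2 = 1*60 - 30 = 30, d_2 = (901 - 30^2)/1 = 1/1 = 1: (m_2, d_2) = (m_1, d_1) = (30, 1), so from here the quotient a_1 repeats; the period length is 1.
Hence the expansion of sqrt(901) is a_0 = 30 followed by the repeating block 60 (period 1).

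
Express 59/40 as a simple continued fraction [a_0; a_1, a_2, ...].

Run the Euclidean algorithm on 59 and 40; the successive quotients are the partial quotients a_0, a_1, ... (each step inverts the fractional part left over by the previous one):
  59 = 1*40 + 19, so a_0 = 1.
  40 = 2*19 + 2, so a_1 = 2.
  19 = 9*2 + 1, so a_2 = 9.
  2 = 2*1 + 0, so a_3 = 2.
The remainder reaches 0 after 4 divisions, so the expansion has 4 partial quotients, read off in order.

[1; 2, 9, 2]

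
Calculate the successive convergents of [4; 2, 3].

4/1, 9/2, 31/7

Using the convergent recurrence p_i = a_i*p_{i-1} + p_{i-2}, q_i = a_i*q_{i-1} + q_{i-2} with p_{-2}=0, p_{-1}=1, q_{-2}=1, q_{-1}=0:
  i=0: a_0=4, p_0 = 4*1 + 0 = 4, q_0 = 4*0 + 1 = 1.
  i=1: a_1=2, p_1 = 2*4 + 1 = 9, q_1 = 2*1 + 0 = 2.
  i=2: a_2=3, p_2 = 3*9 + 4 = 31, q_2 = 3*2 + 1 = 7.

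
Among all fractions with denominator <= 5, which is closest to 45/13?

Expand x = 45/13 as a continued fraction with the Euclidean algorithm:
  45 = 3*13 + 6, so a_0 = 3.
  13 = 2*6 + 1, so a_1 = 2.
  6 = 6*1 + 0, so a_2 = 6.
so x = [3; 2, 6].
Convergents (p_i = a_i*p_{i-1} + p_{i-2}, q_i = a_i*q_{i-1} + q_{i-2} with p_{-2}=0, p_{-1}=1, q_{-2}=1, q_{-1}=0), until the denominator exceeds 5:
  i=0: a_0=3, p_0 = 3*1 + 0 = 3, q_0 = 3*0 + 1 = 1.
  i=1: a_1=2, p_1 = 2*3 + 1 = 7, q_1 = 2*1 + 0 = 2.
  i=2: a_2=6, p_2 = 6*7 + 3 = 45, q_2 = 6*2 + 1 = 13.
q_2 = 13 > 5, so the last convergent with denominator <= 5 is p_1/q_1 = 7/2.
The closest fraction with denominator <= 5 is either p_1/q_1 or the intermediate fraction (k*p_1 + p_0)/(k*q_1 + q_0) with the largest k >= 1 whose denominator stays <= 5; these approach x as k grows, and every other convergent or intermediate fraction in range is farther away.
Largest k: floor((5 - q_0)/q_1) = floor((5 - 1)/2) = 2.
That gives (2*7 + 3)/(2*2 + 1) = 17/5.
Compare the errors: |x - 7/2| = |45*2 - 7*13|/(13*2) = 1/26, and |x - 17/5| = |45*5 - 17*13|/(13*5) = 4/65.
Cross-multiplying, 1*65 = 65 < 104 = 4*26, so 1/26 is smaller: the convergent 7/2 is closer to x than 17/5.

7/2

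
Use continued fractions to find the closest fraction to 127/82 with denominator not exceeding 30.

31/20

Expand x = 127/82 as a continued fraction with the Euclidean algorithm:
  127 = 1*82 + 45, so a_0 = 1.
  82 = 1*45 + 37, so a_1 = 1.
  45 = 1*37 + 8, so a_2 = 1.
  37 = 4*8 + 5, so a_3 = 4.
  8 = 1*5 + 3, so a_4 = 1.
  5 = 1*3 + 2, so a_5 = 1.
  3 = 1*2 + 1, so a_6 = 1.
  2 = 2*1 + 0, so a_7 = 2.
so x = [1; 1, 1, 4, 1, 1, 1, 2].
Convergents (p_i = a_i*p_{i-1} + p_{i-2}, q_i = a_i*q_{i-1} + q_{i-2} with p_{-2}=0, p_{-1}=1, q_{-2}=1, q_{-1}=0), until the denominator exceeds 30:
  i=0: a_0=1, p_0 = 1*1 + 0 = 1, q_0 = 1*0 + 1 = 1.
  i=1: a_1=1, p_1 = 1*1 + 1 = 2, q_1 = 1*1 + 0 = 1.
  i=2: a_2=1, p_2 = 1*2 + 1 = 3, q_2 = 1*1 + 1 = 2.
  i=3: a_3=4, p_3 = 4*3 + 2 = 14, q_3 = 4*2 + 1 = 9.
  i=4: a_4=1, p_4 = 1*14 + 3 = 17, q_4 = 1*9 + 2 = 11.
  i=5: a_5=1, p_5 = 1*17 + 14 = 31, q_5 = 1*11 + 9 = 20.
  i=6: a_6=1, p_6 = 1*31 + 17 = 48, q_6 = 1*20 + 11 = 31.
q_6 = 31 > 30, so the last convergent with denominator <= 30 is p_5/q_5 = 31/20.
The closest fraction with denominator <= 30 is either p_5/q_5 or the intermediate fraction (k*p_5 + p_4)/(k*q_5 + q_4) with the largest k >= 1 whose denominator stays <= 30; these approach x as k grows, and every other convergent or intermediate fraction in range is farther away.
Largest k: floor((30 - q_4)/q_5) = floor((30 - 11)/20) = 0.
Since k = 0, no intermediate fraction beyond p_5/q_5 has denominator <= 30, so the convergent 31/20 is the closest (its error is |127*20 - 31*82|/(82*20) = 2/1640).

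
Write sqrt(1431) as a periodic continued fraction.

Write x_i = (sqrt(1431) + m_i)/d_i with (m_0, d_0) = (0, 1). a_0 = floor(sqrt(1431)) = 37, since 37^2 = 1369 <= 1431 < 1444 = 38^2.
Iterate m_{i+1} = d_i*a_i - m_i, d_{i+1} = (1431 - m_{i+1}^2)/d_i, a_{i+1} = floor((a_0 + m_{i+1})/d_{i+1}):
  m_1 = 1*37 - 0 = 37, d_1 = (1431 - 37^2)/1 = 62/1 = 62, a_1 = floor((37 + 37)/62) = 1.
  m_2 = 62*1 - 37 = 25, d_2 = (1431 - 25^2)/62 = 806/62 = 13, a_2 = floor((37 + 25)/13) = 4.
  m_3 = 13*4 - 25 = 27, d_3 = (1431 - 27^2)/13 = 702/13 = 54, a_3 = floor((37 + 27)/54) = 1.
  m_4 = 54*1 - 27 = 27, d_4 = (1431 - 27^2)/54 = 702/54 = 13, a_4 = floor((37 + 27)/13) = 4.
  m_5 = 13*4 - 27 = 25, d_5 = (1431 - 25^2)/13 = 806/13 = 62, a_5 = floor((37 + 25)/62) = 1.
  m_6 = 62*1 - 25 = 37, d_6 = (1431 - 37^2)/62 = 62/62 = 1, a_6 = floor((37 + 37)/1) = 74.
  m_7 = 1*74 - 37 = 37, d_7 = (1431 - 37^2)/1 = 62/1 = 62: (m_7, d_7) = (m_1, d_1) = (37, 62), so from here the quotients repeat a_1, ..., a_6; the period length is 6.
Hence the expansion of sqrt(1431) is a_0 = 37 followed by the repeating block 1, 4, 1, 4, 1, 74 (period 6).

[37; (1, 4, 1, 4, 1, 74)]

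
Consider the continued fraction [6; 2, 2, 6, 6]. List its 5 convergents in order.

6/1, 13/2, 32/5, 205/32, 1262/197

Using the convergent recurrence p_i = a_i*p_{i-1} + p_{i-2}, q_i = a_i*q_{i-1} + q_{i-2} with p_{-2}=0, p_{-1}=1, q_{-2}=1, q_{-1}=0:
  i=0: a_0=6, p_0 = 6*1 + 0 = 6, q_0 = 6*0 + 1 = 1.
  i=1: a_1=2, p_1 = 2*6 + 1 = 13, q_1 = 2*1 + 0 = 2.
  i=2: a_2=2, p_2 = 2*13 + 6 = 32, q_2 = 2*2 + 1 = 5.
  i=3: a_3=6, p_3 = 6*32 + 13 = 205, q_3 = 6*5 + 2 = 32.
  i=4: a_4=6, p_4 = 6*205 + 32 = 1262, q_4 = 6*32 + 5 = 197.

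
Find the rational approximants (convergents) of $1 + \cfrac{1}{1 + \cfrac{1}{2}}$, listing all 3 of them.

1/1, 2/1, 5/3

Using the convergent recurrence p_i = a_i*p_{i-1} + p_{i-2}, q_i = a_i*q_{i-1} + q_{i-2} with p_{-2}=0, p_{-1}=1, q_{-2}=1, q_{-1}=0:
  i=0: a_0=1, p_0 = 1*1 + 0 = 1, q_0 = 1*0 + 1 = 1.
  i=1: a_1=1, p_1 = 1*1 + 1 = 2, q_1 = 1*1 + 0 = 1.
  i=2: a_2=2, p_2 = 2*2 + 1 = 5, q_2 = 2*1 + 1 = 3.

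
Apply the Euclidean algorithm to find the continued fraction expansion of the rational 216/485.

Run the Euclidean algorithm on 216 and 485; the successive quotients are the partial quotients a_0, a_1, ... (each step inverts the fractional part left over by the previous one):
  216 = 0*485 + 216, so a_0 = 0.
  485 = 2*216 + 53, so a_1 = 2.
  216 = 4*53 + 4, so a_2 = 4.
  53 = 13*4 + 1, so a_3 = 13.
  4 = 4*1 + 0, so a_4 = 4.
The remainder reaches 0 after 5 divisions, so the expansion has 5 partial quotients, read off in order.

[0; 2, 4, 13, 4]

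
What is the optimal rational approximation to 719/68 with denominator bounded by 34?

Expand x = 719/68 as a continued fraction with the Euclidean algorithm:
  719 = 10*68 + 39, so a_0 = 10.
  68 = 1*39 + 29, so a_1 = 1.
  39 = 1*29 + 10, so a_2 = 1.
  29 = 2*10 + 9, so a_3 = 2.
  10 = 1*9 + 1, so a_4 = 1.
  9 = 9*1 + 0, so a_5 = 9.
so x = [10; 1, 1, 2, 1, 9].
Convergents (p_i = a_i*p_{i-1} + p_{i-2}, q_i = a_i*q_{i-1} + q_{i-2} with p_{-2}=0, p_{-1}=1, q_{-2}=1, q_{-1}=0), until the denominator exceeds 34:
  i=0: a_0=10, p_0 = 10*1 + 0 = 10, q_0 = 10*0 + 1 = 1.
  i=1: a_1=1, p_1 = 1*10 + 1 = 11, q_1 = 1*1 + 0 = 1.
  i=2: a_2=1, p_2 = 1*11 + 10 = 21, q_2 = 1*1 + 1 = 2.
  i=3: a_3=2, p_3 = 2*21 + 11 = 53, q_3 = 2*2 + 1 = 5.
  i=4: a_4=1, p_4 = 1*53 + 21 = 74, q_4 = 1*5 + 2 = 7.
  i=5: a_5=9, p_5 = 9*74 + 53 = 719, q_5 = 9*7 + 5 = 68.
q_5 = 68 > 34, so the last convergent with denominator <= 34 is p_4/q_4 = 74/7.
The closest fraction with denominator <= 34 is either p_4/q_4 or the intermediate fraction (k*p_4 + p_3)/(k*q_4 + q_3) with the largest k >= 1 whose denominator stays <= 34; these approach x as k grows, and every other convergent or intermediate fraction in range is farther away.
Largest k: floor((34 - q_3)/q_4) = floor((34 - 5)/7) = 4.
That gives (4*74 + 53)/(4*7 + 5) = 349/33.
Compare the errors: |x - 74/7| = |719*7 - 74*68|/(68*7) = 1/476, and |x - 349/33| = |719*33 - 349*68|/(68*33) = 5/2244.
Cross-multiplying, 1*2244 = 2244 < 2380 = 5*476, so 1/476 is smaller: the convergent 74/7 is closer to x than 349/33.

74/7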